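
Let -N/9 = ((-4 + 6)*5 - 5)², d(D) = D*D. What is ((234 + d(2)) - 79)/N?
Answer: -53/75 ≈ -0.70667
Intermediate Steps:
d(D) = D²
N = -225 (N = -9*((-4 + 6)*5 - 5)² = -9*(2*5 - 5)² = -9*(10 - 5)² = -9*5² = -9*25 = -225)
((234 + d(2)) - 79)/N = ((234 + 2²) - 79)/(-225) = ((234 + 4) - 79)*(-1/225) = (238 - 79)*(-1/225) = 159*(-1/225) = -53/75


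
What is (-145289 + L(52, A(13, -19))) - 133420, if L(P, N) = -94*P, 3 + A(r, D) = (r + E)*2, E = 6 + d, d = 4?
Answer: -283597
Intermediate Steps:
E = 10 (E = 6 + 4 = 10)
A(r, D) = 17 + 2*r (A(r, D) = -3 + (r + 10)*2 = -3 + (10 + r)*2 = -3 + (20 + 2*r) = 17 + 2*r)
(-145289 + L(52, A(13, -19))) - 133420 = (-145289 - 94*52) - 133420 = (-145289 - 4888) - 133420 = -150177 - 133420 = -283597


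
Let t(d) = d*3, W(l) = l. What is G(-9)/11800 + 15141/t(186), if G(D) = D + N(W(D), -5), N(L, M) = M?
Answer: 14887999/548700 ≈ 27.133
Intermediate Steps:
t(d) = 3*d
G(D) = -5 + D (G(D) = D - 5 = -5 + D)
G(-9)/11800 + 15141/t(186) = (-5 - 9)/11800 + 15141/((3*186)) = -14*1/11800 + 15141/558 = -7/5900 + 15141*(1/558) = -7/5900 + 5047/186 = 14887999/548700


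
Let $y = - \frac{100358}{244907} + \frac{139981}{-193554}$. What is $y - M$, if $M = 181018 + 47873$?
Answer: $- \frac{10850111859967997}{47402729478} \approx -2.2889 \cdot 10^{5}$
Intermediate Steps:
$M = 228891$
$y = - \frac{53707019099}{47402729478}$ ($y = \left(-100358\right) \frac{1}{244907} + 139981 \left(- \frac{1}{193554}\right) = - \frac{100358}{244907} - \frac{139981}{193554} = - \frac{53707019099}{47402729478} \approx -1.133$)
$y - M = - \frac{53707019099}{47402729478} - 228891 = - \frac{10850111859967997}{47402729478}$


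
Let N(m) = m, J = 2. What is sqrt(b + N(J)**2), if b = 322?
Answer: sqrt(326) ≈ 18.055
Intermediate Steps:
sqrt(b + N(J)**2) = sqrt(322 + 2**2) = sqrt(322 + 4) = sqrt(326)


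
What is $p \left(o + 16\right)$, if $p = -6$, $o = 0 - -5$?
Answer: $-126$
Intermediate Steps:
$o = 5$ ($o = 0 + 5 = 5$)
$p \left(o + 16\right) = - 6 \left(5 + 16\right) = \left(-6\right) 21 = -126$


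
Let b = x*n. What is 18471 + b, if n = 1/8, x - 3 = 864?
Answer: 148635/8 ≈ 18579.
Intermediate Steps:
x = 867 (x = 3 + 864 = 867)
n = ⅛ ≈ 0.12500
b = 867/8 (b = 867*(⅛) = 867/8 ≈ 108.38)
18471 + b = 18471 + 867/8 = 148635/8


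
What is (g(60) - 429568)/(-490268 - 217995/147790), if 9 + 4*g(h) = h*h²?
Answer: 22202210899/28982770286 ≈ 0.76605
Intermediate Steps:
g(h) = -9/4 + h³/4 (g(h) = -9/4 + (h*h²)/4 = -9/4 + h³/4)
(g(60) - 429568)/(-490268 - 217995/147790) = ((-9/4 + (¼)*60³) - 429568)/(-490268 - 217995/147790) = ((-9/4 + (¼)*216000) - 429568)/(-490268 - 217995*1/147790) = ((-9/4 + 54000) - 429568)/(-490268 - 43599/29558) = (215991/4 - 429568)/(-14491385143/29558) = -1502281/4*(-29558/14491385143) = 22202210899/28982770286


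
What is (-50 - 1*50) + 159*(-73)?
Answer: -11707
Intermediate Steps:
(-50 - 1*50) + 159*(-73) = (-50 - 50) - 11607 = -100 - 11607 = -11707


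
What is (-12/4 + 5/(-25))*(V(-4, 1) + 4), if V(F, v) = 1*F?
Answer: 0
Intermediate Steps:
V(F, v) = F
(-12/4 + 5/(-25))*(V(-4, 1) + 4) = (-12/4 + 5/(-25))*(-4 + 4) = (-12*¼ + 5*(-1/25))*0 = (-3 - ⅕)*0 = -16/5*0 = 0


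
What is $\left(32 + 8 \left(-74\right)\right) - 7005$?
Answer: $-7565$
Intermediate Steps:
$\left(32 + 8 \left(-74\right)\right) - 7005 = \left(32 - 592\right) - 7005 = -560 - 7005 = -7565$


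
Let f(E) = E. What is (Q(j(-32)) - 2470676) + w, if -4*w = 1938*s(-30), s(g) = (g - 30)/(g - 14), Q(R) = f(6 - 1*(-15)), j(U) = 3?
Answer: -54368945/22 ≈ -2.4713e+6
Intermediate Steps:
Q(R) = 21 (Q(R) = 6 - 1*(-15) = 6 + 15 = 21)
s(g) = (-30 + g)/(-14 + g)
w = -14535/22 (w = -969*(-30 - 30)/(-14 - 30)/2 = -969*-60/(-44)/2 = -969*(-1/44*(-60))/2 = -969*15/(2*11) = -¼*29070/11 = -14535/22 ≈ -660.68)
(Q(j(-32)) - 2470676) + w = (21 - 2470676) - 14535/22 = -2470655 - 14535/22 = -54368945/22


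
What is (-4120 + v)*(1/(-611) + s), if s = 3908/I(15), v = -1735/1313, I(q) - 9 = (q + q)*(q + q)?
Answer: -1435122933145/81026543 ≈ -17712.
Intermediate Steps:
I(q) = 9 + 4*q² (I(q) = 9 + (q + q)*(q + q) = 9 + (2*q)*(2*q) = 9 + 4*q²)
v = -1735/1313 (v = -1735*1/1313 = -1735/1313 ≈ -1.3214)
s = 3908/909 (s = 3908/(9 + 4*15²) = 3908/(9 + 4*225) = 3908/(9 + 900) = 3908/909 ≈ 4.2992)
(-4120 + v)*(1/(-611) + s) = (-4120 - 1735/1313)*(1/(-611) + 3908/909) = -5411295*(-1/611 + 3908/909)/1313 = -5411295/1313*2386879/555399 = -1435122933145/81026543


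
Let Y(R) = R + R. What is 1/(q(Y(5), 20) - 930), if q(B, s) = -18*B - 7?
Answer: -1/1117 ≈ -0.00089526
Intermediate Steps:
Y(R) = 2*R
q(B, s) = -7 - 18*B
1/(q(Y(5), 20) - 930) = 1/((-7 - 36*5) - 930) = 1/((-7 - 18*10) - 930) = 1/((-7 - 180) - 930) = 1/(-187 - 930) = 1/(-1117) = -1/1117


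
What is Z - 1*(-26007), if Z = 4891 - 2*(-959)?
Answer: 32816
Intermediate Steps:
Z = 6809 (Z = 4891 - 1*(-1918) = 4891 + 1918 = 6809)
Z - 1*(-26007) = 6809 - 1*(-26007) = 6809 + 26007 = 32816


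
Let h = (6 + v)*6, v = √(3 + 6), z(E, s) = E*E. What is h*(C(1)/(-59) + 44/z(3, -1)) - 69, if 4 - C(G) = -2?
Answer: 11181/59 ≈ 189.51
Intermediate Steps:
z(E, s) = E²
C(G) = 6 (C(G) = 4 - 1*(-2) = 4 + 2 = 6)
v = 3 (v = √9 = 3)
h = 54 (h = (6 + 3)*6 = 9*6 = 54)
h*(C(1)/(-59) + 44/z(3, -1)) - 69 = 54*(6/(-59) + 44/(3²)) - 69 = 54*(6*(-1/59) + 44/9) - 69 = 54*(-6/59 + 44*(⅑)) - 69 = 54*(-6/59 + 44/9) - 69 = 54*(2542/531) - 69 = 15252/59 - 69 = 11181/59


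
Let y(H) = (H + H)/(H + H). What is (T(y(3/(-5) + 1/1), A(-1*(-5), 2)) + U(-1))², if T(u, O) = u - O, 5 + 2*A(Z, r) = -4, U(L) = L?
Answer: 81/4 ≈ 20.250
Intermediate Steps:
A(Z, r) = -9/2 (A(Z, r) = -5/2 + (½)*(-4) = -5/2 - 2 = -9/2)
y(H) = 1 (y(H) = (2*H)/((2*H)) = (2*H)*(1/(2*H)) = 1)
(T(y(3/(-5) + 1/1), A(-1*(-5), 2)) + U(-1))² = ((1 - 1*(-9/2)) - 1)² = ((1 + 9/2) - 1)² = (11/2 - 1)² = (9/2)² = 81/4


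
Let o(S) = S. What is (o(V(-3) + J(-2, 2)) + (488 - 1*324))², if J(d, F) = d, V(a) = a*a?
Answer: 29241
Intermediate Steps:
V(a) = a²
(o(V(-3) + J(-2, 2)) + (488 - 1*324))² = (((-3)² - 2) + (488 - 1*324))² = ((9 - 2) + (488 - 324))² = (7 + 164)² = 171² = 29241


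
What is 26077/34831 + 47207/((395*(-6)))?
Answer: -1582464527/82549470 ≈ -19.170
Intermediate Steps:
26077/34831 + 47207/((395*(-6))) = 26077*(1/34831) + 47207/(-2370) = 26077/34831 + 47207*(-1/2370) = 26077/34831 - 47207/2370 = -1582464527/82549470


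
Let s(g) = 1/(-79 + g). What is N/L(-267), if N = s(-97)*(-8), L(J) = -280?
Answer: -1/6160 ≈ -0.00016234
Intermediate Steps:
N = 1/22 (N = -8/(-79 - 97) = -8/(-176) = -1/176*(-8) = 1/22 ≈ 0.045455)
N/L(-267) = (1/22)/(-280) = (1/22)*(-1/280) = -1/6160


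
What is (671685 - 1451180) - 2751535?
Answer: -3531030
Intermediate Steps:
(671685 - 1451180) - 2751535 = -779495 - 2751535 = -3531030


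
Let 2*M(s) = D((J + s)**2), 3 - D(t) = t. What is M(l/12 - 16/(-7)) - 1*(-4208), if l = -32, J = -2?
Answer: 3710279/882 ≈ 4206.7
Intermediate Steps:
D(t) = 3 - t
M(s) = 3/2 - (-2 + s)**2/2 (M(s) = (3 - (-2 + s)**2)/2 = 3/2 - (-2 + s)**2/2)
M(l/12 - 16/(-7)) - 1*(-4208) = (3/2 - (-2 + (-32/12 - 16/(-7)))**2/2) - 1*(-4208) = (3/2 - (-2 + (-32*1/12 - 16*(-1/7)))**2/2) + 4208 = (3/2 - (-2 + (-8/3 + 16/7))**2/2) + 4208 = (3/2 - (-2 - 8/21)**2/2) + 4208 = (3/2 - (-50/21)**2/2) + 4208 = (3/2 - 1/2*2500/441) + 4208 = (3/2 - 1250/441) + 4208 = -1177/882 + 4208 = 3710279/882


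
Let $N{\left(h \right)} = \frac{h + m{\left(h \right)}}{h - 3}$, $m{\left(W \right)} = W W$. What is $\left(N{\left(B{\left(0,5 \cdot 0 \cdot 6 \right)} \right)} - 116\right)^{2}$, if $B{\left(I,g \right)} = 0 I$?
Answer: $13456$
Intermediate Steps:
$m{\left(W \right)} = W^{2}$
$B{\left(I,g \right)} = 0$
$N{\left(h \right)} = \frac{h + h^{2}}{-3 + h}$ ($N{\left(h \right)} = \frac{h + h^{2}}{h - 3} = \frac{h + h^{2}}{-3 + h}$)
$\left(N{\left(B{\left(0,5 \cdot 0 \cdot 6 \right)} \right)} - 116\right)^{2} = \left(\frac{0 \left(1 + 0\right)}{-3 + 0} - 116\right)^{2} = \left(0 \frac{1}{-3} \cdot 1 - 116\right)^{2} = \left(0 \left(- \frac{1}{3}\right) 1 - 116\right)^{2} = \left(0 - 116\right)^{2} = \left(-116\right)^{2} = 13456$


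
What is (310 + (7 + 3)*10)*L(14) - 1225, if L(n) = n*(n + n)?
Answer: 159495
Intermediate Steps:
L(n) = 2*n² (L(n) = n*(2*n) = 2*n²)
(310 + (7 + 3)*10)*L(14) - 1225 = (310 + (7 + 3)*10)*(2*14²) - 1225 = (310 + 10*10)*(2*196) - 1225 = (310 + 100)*392 - 1225 = 410*392 - 1225 = 160720 - 1225 = 159495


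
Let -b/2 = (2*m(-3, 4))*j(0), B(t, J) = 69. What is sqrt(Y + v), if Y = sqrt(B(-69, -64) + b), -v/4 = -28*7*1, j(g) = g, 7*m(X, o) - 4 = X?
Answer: sqrt(784 + sqrt(69)) ≈ 28.148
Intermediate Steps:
m(X, o) = 4/7 + X/7
v = 784 (v = -4*(-28*7) = -(-784) = -4*(-196) = 784)
b = 0 (b = -2*2*(4/7 + (1/7)*(-3))*0 = -2*2*(4/7 - 3/7)*0 = -2*2*(1/7)*0 = -4*0/7 = -2*0 = 0)
Y = sqrt(69) (Y = sqrt(69 + 0) = sqrt(69) ≈ 8.3066)
sqrt(Y + v) = sqrt(sqrt(69) + 784) = sqrt(784 + sqrt(69))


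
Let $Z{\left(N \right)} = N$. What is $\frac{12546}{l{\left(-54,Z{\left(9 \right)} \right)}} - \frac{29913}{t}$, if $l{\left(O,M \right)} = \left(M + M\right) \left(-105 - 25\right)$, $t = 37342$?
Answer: $- \frac{7479016}{1213615} \approx -6.1626$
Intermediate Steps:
$l{\left(O,M \right)} = - 260 M$ ($l{\left(O,M \right)} = 2 M \left(-130\right) = - 260 M$)
$\frac{12546}{l{\left(-54,Z{\left(9 \right)} \right)}} - \frac{29913}{t} = \frac{12546}{\left(-260\right) 9} - \frac{29913}{37342} = \frac{12546}{-2340} - \frac{29913}{37342} = 12546 \left(- \frac{1}{2340}\right) - \frac{29913}{37342} = - \frac{697}{130} - \frac{29913}{37342} = - \frac{7479016}{1213615}$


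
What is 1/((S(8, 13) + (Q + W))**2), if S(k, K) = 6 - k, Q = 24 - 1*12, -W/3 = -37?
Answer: 1/14641 ≈ 6.8301e-5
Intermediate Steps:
W = 111 (W = -3*(-37) = 111)
Q = 12 (Q = 24 - 12 = 12)
1/((S(8, 13) + (Q + W))**2) = 1/(((6 - 1*8) + (12 + 111))**2) = 1/(((6 - 8) + 123)**2) = 1/((-2 + 123)**2) = 1/(121**2) = 1/14641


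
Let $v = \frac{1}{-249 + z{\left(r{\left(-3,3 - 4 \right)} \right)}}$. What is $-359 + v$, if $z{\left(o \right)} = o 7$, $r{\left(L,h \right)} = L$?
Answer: $- \frac{96931}{270} \approx -359.0$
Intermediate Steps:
$z{\left(o \right)} = 7 o$
$v = - \frac{1}{270}$ ($v = \frac{1}{-249 + 7 \left(-3\right)} = \frac{1}{-249 - 21} = \frac{1}{-270} = - \frac{1}{270} \approx -0.0037037$)
$-359 + v = -359 - \frac{1}{270} = - \frac{96931}{270}$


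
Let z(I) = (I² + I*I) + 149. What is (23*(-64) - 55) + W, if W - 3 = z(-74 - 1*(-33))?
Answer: 1987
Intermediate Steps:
z(I) = 149 + 2*I² (z(I) = (I² + I²) + 149 = 2*I² + 149 = 149 + 2*I²)
W = 3514 (W = 3 + (149 + 2*(-74 - 1*(-33))²) = 3 + (149 + 2*(-74 + 33)²) = 3 + (149 + 2*(-41)²) = 3 + (149 + 2*1681) = 3 + (149 + 3362) = 3 + 3511 = 3514)
(23*(-64) - 55) + W = (23*(-64) - 55) + 3514 = (-1472 - 55) + 3514 = -1527 + 3514 = 1987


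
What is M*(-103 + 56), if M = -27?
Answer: 1269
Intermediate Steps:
M*(-103 + 56) = -27*(-103 + 56) = -27*(-47) = 1269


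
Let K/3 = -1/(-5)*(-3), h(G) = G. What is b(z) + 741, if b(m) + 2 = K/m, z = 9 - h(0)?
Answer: 3694/5 ≈ 738.80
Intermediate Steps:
z = 9 (z = 9 - 1*0 = 9 + 0 = 9)
K = -9/5 (K = 3*(-1/(-5)*(-3)) = 3*(-1*(-⅕)*(-3)) = 3*((⅕)*(-3)) = 3*(-⅗) = -9/5 ≈ -1.8000)
b(m) = -2 - 9/(5*m)
b(z) + 741 = (-2 - 9/5/9) + 741 = (-2 - 9/5*⅑) + 741 = (-2 - ⅕) + 741 = -11/5 + 741 = 3694/5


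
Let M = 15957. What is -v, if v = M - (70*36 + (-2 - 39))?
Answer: -13478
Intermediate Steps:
v = 13478 (v = 15957 - (70*36 + (-2 - 39)) = 15957 - (2520 - 41) = 15957 - 1*2479 = 15957 - 2479 = 13478)
-v = -1*13478 = -13478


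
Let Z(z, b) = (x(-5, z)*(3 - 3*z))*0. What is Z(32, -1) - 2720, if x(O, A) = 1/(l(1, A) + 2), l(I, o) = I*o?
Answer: -2720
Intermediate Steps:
x(O, A) = 1/(2 + A) (x(O, A) = 1/(1*A + 2) = 1/(A + 2) = 1/(2 + A))
Z(z, b) = 0 (Z(z, b) = ((3 - 3*z)/(2 + z))*0 = 0)
Z(32, -1) - 2720 = 0 - 2720 = -2720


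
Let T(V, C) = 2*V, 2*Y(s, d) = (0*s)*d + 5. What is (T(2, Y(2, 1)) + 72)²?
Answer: 5776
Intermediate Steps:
Y(s, d) = 5/2 (Y(s, d) = ((0*s)*d + 5)/2 = (0*d + 5)/2 = (0 + 5)/2 = (½)*5 = 5/2)
(T(2, Y(2, 1)) + 72)² = (2*2 + 72)² = (4 + 72)² = 76² = 5776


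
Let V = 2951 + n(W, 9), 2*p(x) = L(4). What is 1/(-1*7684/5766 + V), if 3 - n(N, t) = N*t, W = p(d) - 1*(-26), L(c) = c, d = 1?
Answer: 2883/7786024 ≈ 0.00037028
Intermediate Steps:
p(x) = 2 (p(x) = (1/2)*4 = 2)
W = 28 (W = 2 - 1*(-26) = 2 + 26 = 28)
n(N, t) = 3 - N*t
V = 2702 (V = 2951 + (3 - 1*28*9) = 2951 + (3 - 252) = 2951 - 249 = 2702)
1/(-1*7684/5766 + V) = 1/(-1*7684/5766 + 2702) = 1/(-7684*1/5766 + 2702) = 1/(-3842/2883 + 2702) = 1/(7786024/2883) = 2883/7786024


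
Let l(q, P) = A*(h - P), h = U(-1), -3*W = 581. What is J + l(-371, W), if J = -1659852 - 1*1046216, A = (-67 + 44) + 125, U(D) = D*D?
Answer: -2686212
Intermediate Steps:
W = -581/3 (W = -⅓*581 = -581/3 ≈ -193.67)
U(D) = D²
A = 102 (A = -23 + 125 = 102)
h = 1 (h = (-1)² = 1)
l(q, P) = 102 - 102*P (l(q, P) = 102*(1 - P) = 102 - 102*P)
J = -2706068 (J = -1659852 - 1046216 = -2706068)
J + l(-371, W) = -2706068 + (102 - 102*(-581/3)) = -2706068 + (102 + 19754) = -2706068 + 19856 = -2686212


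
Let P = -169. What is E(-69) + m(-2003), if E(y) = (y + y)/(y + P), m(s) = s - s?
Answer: 69/119 ≈ 0.57983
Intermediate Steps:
m(s) = 0
E(y) = 2*y/(-169 + y) (E(y) = (y + y)/(y - 169) = (2*y)/(-169 + y) = 2*y/(-169 + y))
E(-69) + m(-2003) = 2*(-69)/(-169 - 69) + 0 = 2*(-69)/(-238) + 0 = 2*(-69)*(-1/238) + 0 = 69/119 + 0 = 69/119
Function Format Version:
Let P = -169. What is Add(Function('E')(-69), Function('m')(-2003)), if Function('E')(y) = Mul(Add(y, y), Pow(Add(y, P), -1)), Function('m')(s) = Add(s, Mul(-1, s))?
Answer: Rational(69, 119) ≈ 0.57983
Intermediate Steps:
Function('m')(s) = 0
Function('E')(y) = Mul(2, y, Pow(Add(-169, y), -1)) (Function('E')(y) = Mul(Add(y, y), Pow(Add(y, -169), -1)) = Mul(Mul(2, y), Pow(Add(-169, y), -1)) = Mul(2, y, Pow(Add(-169, y), -1)))
Add(Function('E')(-69), Function('m')(-2003)) = Add(Mul(2, -69, Pow(Add(-169, -69), -1)), 0) = Add(Mul(2, -69, Pow(-238, -1)), 0) = Add(Mul(2, -69, Rational(-1, 238)), 0) = Add(Rational(69, 119), 0) = Rational(69, 119)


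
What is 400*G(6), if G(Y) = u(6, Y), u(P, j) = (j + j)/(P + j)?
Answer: 400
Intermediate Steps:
u(P, j) = 2*j/(P + j) (u(P, j) = (2*j)/(P + j) = 2*j/(P + j))
G(Y) = 2*Y/(6 + Y)
400*G(6) = 400*(2*6/(6 + 6)) = 400*(2*6/12) = 400*(2*6*(1/12)) = 400*1 = 400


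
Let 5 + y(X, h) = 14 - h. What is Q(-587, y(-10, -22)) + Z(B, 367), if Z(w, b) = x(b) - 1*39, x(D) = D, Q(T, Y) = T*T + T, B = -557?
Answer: 344310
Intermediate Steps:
y(X, h) = 9 - h (y(X, h) = -5 + (14 - h) = 9 - h)
Q(T, Y) = T + T² (Q(T, Y) = T² + T = T + T²)
Z(w, b) = -39 + b (Z(w, b) = b - 1*39 = b - 39 = -39 + b)
Q(-587, y(-10, -22)) + Z(B, 367) = -587*(1 - 587) + (-39 + 367) = -587*(-586) + 328 = 343982 + 328 = 344310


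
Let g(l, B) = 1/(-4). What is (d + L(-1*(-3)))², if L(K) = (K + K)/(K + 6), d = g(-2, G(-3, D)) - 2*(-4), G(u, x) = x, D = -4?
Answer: 10201/144 ≈ 70.840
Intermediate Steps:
g(l, B) = -¼
d = 31/4 (d = -¼ - 2*(-4) = -¼ + 8 = 31/4 ≈ 7.7500)
L(K) = 2*K/(6 + K) (L(K) = (2*K)/(6 + K) = 2*K/(6 + K))
(d + L(-1*(-3)))² = (31/4 + 2*(-1*(-3))/(6 - 1*(-3)))² = (31/4 + 2*3/(6 + 3))² = (31/4 + 2*3/9)² = (31/4 + 2*3*(⅑))² = (31/4 + ⅔)² = (101/12)² = 10201/144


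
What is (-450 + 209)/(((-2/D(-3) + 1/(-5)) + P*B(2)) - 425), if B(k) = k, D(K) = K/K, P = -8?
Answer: 1205/2216 ≈ 0.54377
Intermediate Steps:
D(K) = 1
(-450 + 209)/(((-2/D(-3) + 1/(-5)) + P*B(2)) - 425) = (-450 + 209)/(((-2/1 + 1/(-5)) - 8*2) - 425) = -241/(((-2*1 + 1*(-1/5)) - 16) - 425) = -241/(((-2 - 1/5) - 16) - 425) = -241/((-11/5 - 16) - 425) = -241/(-91/5 - 425) = -241/(-2216/5) = -241*(-5/2216) = 1205/2216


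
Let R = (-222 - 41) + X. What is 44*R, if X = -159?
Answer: -18568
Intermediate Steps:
R = -422 (R = (-222 - 41) - 159 = -263 - 159 = -422)
44*R = 44*(-422) = -18568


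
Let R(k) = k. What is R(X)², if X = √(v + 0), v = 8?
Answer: 8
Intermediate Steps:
X = 2*√2 (X = √(8 + 0) = √8 = 2*√2 ≈ 2.8284)
R(X)² = (2*√2)² = 8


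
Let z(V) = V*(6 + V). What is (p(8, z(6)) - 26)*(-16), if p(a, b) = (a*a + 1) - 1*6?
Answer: -528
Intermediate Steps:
p(a, b) = -5 + a**2 (p(a, b) = (a**2 + 1) - 6 = (1 + a**2) - 6 = -5 + a**2)
(p(8, z(6)) - 26)*(-16) = ((-5 + 8**2) - 26)*(-16) = ((-5 + 64) - 26)*(-16) = (59 - 26)*(-16) = 33*(-16) = -528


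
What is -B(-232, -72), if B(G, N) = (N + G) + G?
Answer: 536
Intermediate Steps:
B(G, N) = N + 2*G (B(G, N) = (G + N) + G = N + 2*G)
-B(-232, -72) = -(-72 + 2*(-232)) = -(-72 - 464) = -1*(-536) = 536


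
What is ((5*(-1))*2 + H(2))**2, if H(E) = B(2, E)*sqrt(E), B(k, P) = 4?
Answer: 132 - 80*sqrt(2) ≈ 18.863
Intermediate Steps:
H(E) = 4*sqrt(E)
((5*(-1))*2 + H(2))**2 = ((5*(-1))*2 + 4*sqrt(2))**2 = (-5*2 + 4*sqrt(2))**2 = (-10 + 4*sqrt(2))**2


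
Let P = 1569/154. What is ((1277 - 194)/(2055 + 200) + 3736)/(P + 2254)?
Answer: 117960682/71480425 ≈ 1.6503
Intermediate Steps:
P = 1569/154 (P = 1569*(1/154) = 1569/154 ≈ 10.188)
((1277 - 194)/(2055 + 200) + 3736)/(P + 2254) = ((1277 - 194)/(2055 + 200) + 3736)/(1569/154 + 2254) = (1083/2255 + 3736)/(348685/154) = (1083*(1/2255) + 3736)*(154/348685) = (1083/2255 + 3736)*(154/348685) = (8425763/2255)*(154/348685) = 117960682/71480425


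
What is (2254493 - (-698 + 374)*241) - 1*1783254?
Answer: 549323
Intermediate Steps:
(2254493 - (-698 + 374)*241) - 1*1783254 = (2254493 - (-324)*241) - 1783254 = (2254493 - 1*(-78084)) - 1783254 = (2254493 + 78084) - 1783254 = 2332577 - 1783254 = 549323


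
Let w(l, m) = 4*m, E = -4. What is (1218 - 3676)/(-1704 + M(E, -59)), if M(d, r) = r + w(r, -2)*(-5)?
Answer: 2458/1723 ≈ 1.4266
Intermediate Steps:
M(d, r) = 40 + r (M(d, r) = r + (4*(-2))*(-5) = r - 8*(-5) = r + 40 = 40 + r)
(1218 - 3676)/(-1704 + M(E, -59)) = (1218 - 3676)/(-1704 + (40 - 59)) = -2458/(-1704 - 19) = -2458/(-1723) = -2458*(-1/1723) = 2458/1723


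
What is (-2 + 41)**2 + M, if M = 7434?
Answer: 8955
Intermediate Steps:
(-2 + 41)**2 + M = (-2 + 41)**2 + 7434 = 39**2 + 7434 = 1521 + 7434 = 8955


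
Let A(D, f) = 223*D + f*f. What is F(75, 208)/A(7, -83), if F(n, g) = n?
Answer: 3/338 ≈ 0.0088757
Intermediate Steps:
A(D, f) = f**2 + 223*D (A(D, f) = 223*D + f**2 = f**2 + 223*D)
F(75, 208)/A(7, -83) = 75/((-83)**2 + 223*7) = 75/(6889 + 1561) = 75/8450 = 75*(1/8450) = 3/338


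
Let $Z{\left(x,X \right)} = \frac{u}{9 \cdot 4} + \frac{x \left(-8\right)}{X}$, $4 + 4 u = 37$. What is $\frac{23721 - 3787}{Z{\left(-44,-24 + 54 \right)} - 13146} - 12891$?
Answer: $- \frac{13546464913}{1050723} \approx -12893.0$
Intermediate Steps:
$u = \frac{33}{4}$ ($u = -1 + \frac{1}{4} \cdot 37 = -1 + \frac{37}{4} = \frac{33}{4} \approx 8.25$)
$Z{\left(x,X \right)} = \frac{11}{48} - \frac{8 x}{X}$ ($Z{\left(x,X \right)} = \frac{33}{4 \cdot 9 \cdot 4} + \frac{x \left(-8\right)}{X} = \frac{33}{4 \cdot 36} + \frac{\left(-8\right) x}{X} = \frac{33}{4} \cdot \frac{1}{36} - \frac{8 x}{X} = \frac{11}{48} - \frac{8 x}{X}$)
$\frac{23721 - 3787}{Z{\left(-44,-24 + 54 \right)} - 13146} - 12891 = \frac{23721 - 3787}{\left(\frac{11}{48} - - \frac{352}{-24 + 54}\right) - 13146} - 12891 = \frac{19934}{\left(\frac{11}{48} - - \frac{352}{30}\right) - 13146} - 12891 = \frac{19934}{\left(\frac{11}{48} - \left(-352\right) \frac{1}{30}\right) - 13146} - 12891 = \frac{19934}{\left(\frac{11}{48} + \frac{176}{15}\right) - 13146} - 12891 = \frac{19934}{\frac{957}{80} - 13146} - 12891 = \frac{19934}{- \frac{1050723}{80}} - 12891 = 19934 \left(- \frac{80}{1050723}\right) - 12891 = - \frac{1594720}{1050723} - 12891 = - \frac{13546464913}{1050723}$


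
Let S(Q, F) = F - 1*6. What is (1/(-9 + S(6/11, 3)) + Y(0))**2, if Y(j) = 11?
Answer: 17161/144 ≈ 119.17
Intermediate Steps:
S(Q, F) = -6 + F (S(Q, F) = F - 6 = -6 + F)
(1/(-9 + S(6/11, 3)) + Y(0))**2 = (1/(-9 + (-6 + 3)) + 11)**2 = (1/(-9 - 3) + 11)**2 = (1/(-12) + 11)**2 = (-1/12 + 11)**2 = (131/12)**2 = 17161/144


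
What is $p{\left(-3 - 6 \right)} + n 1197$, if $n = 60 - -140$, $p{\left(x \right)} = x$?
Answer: $239391$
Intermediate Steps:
$n = 200$ ($n = 60 + 140 = 200$)
$p{\left(-3 - 6 \right)} + n 1197 = \left(-3 - 6\right) + 200 \cdot 1197 = -9 + 239400 = 239391$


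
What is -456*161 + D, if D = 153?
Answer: -73263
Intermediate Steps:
-456*161 + D = -456*161 + 153 = -73416 + 153 = -73263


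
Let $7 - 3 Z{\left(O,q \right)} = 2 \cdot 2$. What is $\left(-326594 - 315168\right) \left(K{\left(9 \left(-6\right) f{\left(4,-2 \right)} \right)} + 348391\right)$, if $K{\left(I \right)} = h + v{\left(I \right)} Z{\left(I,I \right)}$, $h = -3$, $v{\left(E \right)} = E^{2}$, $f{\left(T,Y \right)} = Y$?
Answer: $-231067691624$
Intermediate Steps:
$Z{\left(O,q \right)} = 1$ ($Z{\left(O,q \right)} = \frac{7}{3} - \frac{2 \cdot 2}{3} = \frac{7}{3} - \frac{4}{3} = 1$)
$K{\left(I \right)} = -3 + I^{2}$ ($K{\left(I \right)} = -3 + I^{2} \cdot 1 = -3 + I^{2}$)
$\left(-326594 - 315168\right) \left(K{\left(9 \left(-6\right) f{\left(4,-2 \right)} \right)} + 348391\right) = \left(-326594 - 315168\right) \left(\left(-3 + \left(9 \left(-6\right) \left(-2\right)\right)^{2}\right) + 348391\right) = - 641762 \left(\left(-3 + \left(\left(-54\right) \left(-2\right)\right)^{2}\right) + 348391\right) = - 641762 \left(\left(-3 + 108^{2}\right) + 348391\right) = - 641762 \left(\left(-3 + 11664\right) + 348391\right) = - 641762 \left(11661 + 348391\right) = \left(-641762\right) 360052 = -231067691624$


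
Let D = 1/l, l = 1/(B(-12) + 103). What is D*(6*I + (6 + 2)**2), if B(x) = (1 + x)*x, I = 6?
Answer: 23500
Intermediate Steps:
B(x) = x*(1 + x)
l = 1/235 (l = 1/(-12*(1 - 12) + 103) = 1/(-12*(-11) + 103) = 1/(132 + 103) = 1/235 ≈ 0.0042553)
D = 235 (D = 1/(1/235) = 235)
D*(6*I + (6 + 2)**2) = 235*(6*6 + (6 + 2)**2) = 235*(36 + 8**2) = 235*(36 + 64) = 235*100 = 23500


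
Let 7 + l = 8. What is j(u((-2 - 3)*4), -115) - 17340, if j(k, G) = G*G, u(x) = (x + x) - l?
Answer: -4115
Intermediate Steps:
l = 1 (l = -7 + 8 = 1)
u(x) = -1 + 2*x (u(x) = (x + x) - 1*1 = 2*x - 1 = -1 + 2*x)
j(k, G) = G²
j(u((-2 - 3)*4), -115) - 17340 = (-115)² - 17340 = 13225 - 17340 = -4115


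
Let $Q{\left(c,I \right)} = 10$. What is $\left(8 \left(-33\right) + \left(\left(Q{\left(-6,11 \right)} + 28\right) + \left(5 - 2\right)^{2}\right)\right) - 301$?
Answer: $-518$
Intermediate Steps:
$\left(8 \left(-33\right) + \left(\left(Q{\left(-6,11 \right)} + 28\right) + \left(5 - 2\right)^{2}\right)\right) - 301 = \left(8 \left(-33\right) + \left(\left(10 + 28\right) + \left(5 - 2\right)^{2}\right)\right) - 301 = \left(-264 + \left(38 + 3^{2}\right)\right) - 301 = \left(-264 + \left(38 + 9\right)\right) - 301 = \left(-264 + 47\right) - 301 = -217 - 301 = -518$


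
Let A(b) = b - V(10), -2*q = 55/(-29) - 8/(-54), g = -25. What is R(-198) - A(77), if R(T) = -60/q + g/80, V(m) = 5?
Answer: -3087293/21904 ≈ -140.95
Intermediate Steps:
q = 1369/1566 (q = -(55/(-29) - 8/(-54))/2 = -(55*(-1/29) - 8*(-1/54))/2 = -(-55/29 + 4/27)/2 = -½*(-1369/783) = 1369/1566 ≈ 0.87420)
A(b) = -5 + b (A(b) = b - 1*5 = b - 5 = -5 + b)
R(T) = -1510205/21904 (R(T) = -60/1369/1566 - 25/80 = -60*1566/1369 - 25*1/80 = -93960/1369 - 5/16 = -1510205/21904)
R(-198) - A(77) = -1510205/21904 - (-5 + 77) = -1510205/21904 - 1*72 = -1510205/21904 - 72 = -3087293/21904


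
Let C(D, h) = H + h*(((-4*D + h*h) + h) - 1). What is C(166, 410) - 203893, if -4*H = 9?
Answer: 274450219/4 ≈ 6.8613e+7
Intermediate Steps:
H = -9/4 (H = -¼*9 = -9/4 ≈ -2.2500)
C(D, h) = -9/4 + h*(-1 + h + h² - 4*D) (C(D, h) = -9/4 + h*(((-4*D + h*h) + h) - 1) = -9/4 + h*(((-4*D + h²) + h) - 1) = -9/4 + h*(((h² - 4*D) + h) - 1) = -9/4 + h*((h + h² - 4*D) - 1) = -9/4 + h*(-1 + h + h² - 4*D))
C(166, 410) - 203893 = (-9/4 + 410² + 410³ - 1*410 - 4*166*410) - 203893 = (-9/4 + 168100 + 68921000 - 410 - 272240) - 203893 = 275265791/4 - 203893 = 274450219/4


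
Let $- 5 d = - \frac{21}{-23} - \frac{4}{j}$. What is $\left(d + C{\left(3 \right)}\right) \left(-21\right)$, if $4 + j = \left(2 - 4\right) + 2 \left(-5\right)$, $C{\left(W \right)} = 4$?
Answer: $- \frac{36393}{460} \approx -79.115$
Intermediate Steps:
$j = -16$ ($j = -4 + \left(\left(2 - 4\right) + 2 \left(-5\right)\right) = -4 + \left(\left(2 - 4\right) - 10\right) = -4 - 12 = -16$)
$d = - \frac{107}{460}$ ($d = - \frac{- \frac{21}{-23} - \frac{4}{-16}}{5} = - \frac{\left(-21\right) \left(- \frac{1}{23}\right) - - \frac{1}{4}}{5} = - \frac{\frac{21}{23} + \frac{1}{4}}{5} = \left(- \frac{1}{5}\right) \frac{107}{92} = - \frac{107}{460} \approx -0.23261$)
$\left(d + C{\left(3 \right)}\right) \left(-21\right) = \left(- \frac{107}{460} + 4\right) \left(-21\right) = \frac{1733}{460} \left(-21\right) = - \frac{36393}{460}$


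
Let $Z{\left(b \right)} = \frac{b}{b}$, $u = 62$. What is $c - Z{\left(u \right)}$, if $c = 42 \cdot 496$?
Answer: $20831$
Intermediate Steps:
$Z{\left(b \right)} = 1$
$c = 20832$
$c - Z{\left(u \right)} = 20832 - 1 = 20831$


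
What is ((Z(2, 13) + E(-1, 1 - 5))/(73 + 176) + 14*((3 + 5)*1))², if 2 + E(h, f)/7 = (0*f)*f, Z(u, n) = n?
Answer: 777684769/62001 ≈ 12543.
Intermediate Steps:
E(h, f) = -14 (E(h, f) = -14 + 7*((0*f)*f) = -14 + 7*(0*f) = -14 + 7*0 = -14 + 0 = -14)
((Z(2, 13) + E(-1, 1 - 5))/(73 + 176) + 14*((3 + 5)*1))² = ((13 - 14)/(73 + 176) + 14*((3 + 5)*1))² = (-1/249 + 14*(8*1))² = (-1*1/249 + 14*8)² = (-1/249 + 112)² = (27887/249)² = 777684769/62001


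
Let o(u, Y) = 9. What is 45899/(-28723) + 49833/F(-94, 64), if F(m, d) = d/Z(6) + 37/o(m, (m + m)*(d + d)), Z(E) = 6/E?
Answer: 12854043244/17607199 ≈ 730.04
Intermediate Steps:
F(m, d) = 37/9 + d (F(m, d) = d/((6/6)) + 37/9 = d/((6*(⅙))) + 37*(⅑) = d/1 + 37/9 = d*1 + 37/9 = d + 37/9 = 37/9 + d)
45899/(-28723) + 49833/F(-94, 64) = 45899/(-28723) + 49833/(37/9 + 64) = 45899*(-1/28723) + 49833/(613/9) = -45899/28723 + 49833*(9/613) = -45899/28723 + 448497/613 = 12854043244/17607199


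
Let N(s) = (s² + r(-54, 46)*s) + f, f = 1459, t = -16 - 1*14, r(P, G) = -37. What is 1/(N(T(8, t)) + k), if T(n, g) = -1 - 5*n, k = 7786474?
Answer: 1/7791131 ≈ 1.2835e-7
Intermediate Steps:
t = -30 (t = -16 - 14 = -30)
N(s) = 1459 + s² - 37*s (N(s) = (s² - 37*s) + 1459 = 1459 + s² - 37*s)
1/(N(T(8, t)) + k) = 1/((1459 + (-1 - 5*8)² - 37*(-1 - 5*8)) + 7786474) = 1/((1459 + (-1 - 40)² - 37*(-1 - 40)) + 7786474) = 1/((1459 + (-41)² - 37*(-41)) + 7786474) = 1/((1459 + 1681 + 1517) + 7786474) = 1/(4657 + 7786474) = 1/7791131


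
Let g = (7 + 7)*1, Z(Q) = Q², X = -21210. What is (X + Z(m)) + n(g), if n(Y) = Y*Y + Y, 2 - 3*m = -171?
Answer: -159071/9 ≈ -17675.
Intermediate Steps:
m = 173/3 (m = ⅔ - ⅓*(-171) = ⅔ + 57 = 173/3 ≈ 57.667)
g = 14 (g = 14*1 = 14)
n(Y) = Y + Y² (n(Y) = Y² + Y = Y + Y²)
(X + Z(m)) + n(g) = (-21210 + (173/3)²) + 14*(1 + 14) = (-21210 + 29929/9) + 14*15 = -160961/9 + 210 = -159071/9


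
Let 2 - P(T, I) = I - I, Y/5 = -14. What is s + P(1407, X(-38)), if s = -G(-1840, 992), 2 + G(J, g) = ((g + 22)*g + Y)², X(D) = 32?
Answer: -1011669849120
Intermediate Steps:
Y = -70 (Y = 5*(-14) = -70)
G(J, g) = -2 + (-70 + g*(22 + g))² (G(J, g) = -2 + ((g + 22)*g - 70)² = -2 + ((22 + g)*g - 70)² = -2 + (g*(22 + g) - 70)² = -2 + (-70 + g*(22 + g))²)
P(T, I) = 2 (P(T, I) = 2 - (I - I) = 2 - 1*0 = 2 + 0 = 2)
s = -1011669849122 (s = -(-2 + (-70 + 992² + 22*992)²) = -(-2 + (-70 + 984064 + 21824)²) = -(-2 + 1005818²) = -(-2 + 1011669849124) = -1*1011669849122 = -1011669849122)
s + P(1407, X(-38)) = -1011669849122 + 2 = -1011669849120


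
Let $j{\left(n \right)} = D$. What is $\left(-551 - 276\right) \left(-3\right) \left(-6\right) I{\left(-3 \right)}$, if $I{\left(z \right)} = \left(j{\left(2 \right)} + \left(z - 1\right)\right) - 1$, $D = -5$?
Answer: $148860$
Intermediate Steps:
$j{\left(n \right)} = -5$
$I{\left(z \right)} = -7 + z$ ($I{\left(z \right)} = \left(-5 + \left(z - 1\right)\right) - 1 = \left(-5 + \left(-1 + z\right)\right) - 1 = \left(-6 + z\right) - 1 = -7 + z$)
$\left(-551 - 276\right) \left(-3\right) \left(-6\right) I{\left(-3 \right)} = \left(-551 - 276\right) \left(-3\right) \left(-6\right) \left(-7 - 3\right) = - 827 \cdot 18 \left(-10\right) = \left(-827\right) \left(-180\right) = 148860$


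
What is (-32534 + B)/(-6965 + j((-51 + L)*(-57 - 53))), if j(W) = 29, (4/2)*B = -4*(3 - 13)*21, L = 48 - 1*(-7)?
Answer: 16057/3468 ≈ 4.6300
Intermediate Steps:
L = 55 (L = 48 + 7 = 55)
B = 420 (B = (-4*(3 - 13)*21)/2 = (-4*(-10)*21)/2 = (40*21)/2 = (½)*840 = 420)
(-32534 + B)/(-6965 + j((-51 + L)*(-57 - 53))) = (-32534 + 420)/(-6965 + 29) = -32114/(-6936) = -32114*(-1/6936) = 16057/3468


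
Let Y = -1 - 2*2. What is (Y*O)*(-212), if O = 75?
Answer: 79500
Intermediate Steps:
Y = -5 (Y = -1 - 4 = -5)
(Y*O)*(-212) = -5*75*(-212) = -375*(-212) = 79500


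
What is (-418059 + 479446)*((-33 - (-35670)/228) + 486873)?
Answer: 1136019534755/38 ≈ 2.9895e+10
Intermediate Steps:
(-418059 + 479446)*((-33 - (-35670)/228) + 486873) = 61387*((-33 - (-35670)/228) + 486873) = 61387*((-33 - 290*(-41/76)) + 486873) = 61387*((-33 + 5945/38) + 486873) = 61387*(4691/38 + 486873) = 61387*(18505865/38) = 1136019534755/38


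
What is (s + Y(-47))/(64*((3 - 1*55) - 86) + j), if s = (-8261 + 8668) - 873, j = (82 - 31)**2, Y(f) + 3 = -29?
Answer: 166/2077 ≈ 0.079923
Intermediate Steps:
Y(f) = -32 (Y(f) = -3 - 29 = -32)
j = 2601 (j = 51**2 = 2601)
s = -466 (s = 407 - 873 = -466)
(s + Y(-47))/(64*((3 - 1*55) - 86) + j) = (-466 - 32)/(64*((3 - 1*55) - 86) + 2601) = -498/(64*((3 - 55) - 86) + 2601) = -498/(64*(-52 - 86) + 2601) = -498/(64*(-138) + 2601) = -498/(-8832 + 2601) = -498/(-6231) = -498*(-1/6231) = 166/2077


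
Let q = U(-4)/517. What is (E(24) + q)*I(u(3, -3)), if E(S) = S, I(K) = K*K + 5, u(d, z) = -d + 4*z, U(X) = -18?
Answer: 2849700/517 ≈ 5512.0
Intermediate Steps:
I(K) = 5 + K² (I(K) = K² + 5 = 5 + K²)
q = -18/517 ≈ -0.034816
(E(24) + q)*I(u(3, -3)) = (24 - 18/517)*(5 + (-1*3 + 4*(-3))²) = 12390*(5 + (-3 - 12)²)/517 = 12390*(5 + (-15)²)/517 = 12390*(5 + 225)/517 = (12390/517)*230 = 2849700/517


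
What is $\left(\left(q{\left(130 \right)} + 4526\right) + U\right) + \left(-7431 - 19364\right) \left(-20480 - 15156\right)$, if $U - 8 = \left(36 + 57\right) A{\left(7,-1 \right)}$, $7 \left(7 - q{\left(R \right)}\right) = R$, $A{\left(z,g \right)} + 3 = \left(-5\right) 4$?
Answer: $\frac{6684083024}{7} \approx 9.5487 \cdot 10^{8}$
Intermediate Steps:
$A{\left(z,g \right)} = -23$ ($A{\left(z,g \right)} = -3 - 20 = -23$)
$q{\left(R \right)} = 7 - \frac{R}{7}$
$U = -2131$ ($U = 8 + \left(36 + 57\right) \left(-23\right) = 8 + 93 \left(-23\right) = 8 - 2139 = -2131$)
$\left(\left(q{\left(130 \right)} + 4526\right) + U\right) + \left(-7431 - 19364\right) \left(-20480 - 15156\right) = \left(\left(\left(7 - \frac{130}{7}\right) + 4526\right) - 2131\right) + \left(-7431 - 19364\right) \left(-20480 - 15156\right) = \left(\left(\left(7 - \frac{130}{7}\right) + 4526\right) - 2131\right) - -954866620 = \left(\left(- \frac{81}{7} + 4526\right) - 2131\right) + 954866620 = \left(\frac{31601}{7} - 2131\right) + 954866620 = \frac{16684}{7} + 954866620 = \frac{6684083024}{7}$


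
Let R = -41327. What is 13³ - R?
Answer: 43524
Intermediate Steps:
13³ - R = 13³ - 1*(-41327) = 2197 + 41327 = 43524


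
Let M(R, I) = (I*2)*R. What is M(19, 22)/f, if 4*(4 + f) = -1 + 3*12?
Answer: 176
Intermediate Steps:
M(R, I) = 2*I*R (M(R, I) = (2*I)*R = 2*I*R)
f = 19/4 (f = -4 + (-1 + 3*12)/4 = -4 + (-1 + 36)/4 = -4 + (1/4)*35 = -4 + 35/4 = 19/4 ≈ 4.7500)
M(19, 22)/f = (2*22*19)/(19/4) = 836*(4/19) = 176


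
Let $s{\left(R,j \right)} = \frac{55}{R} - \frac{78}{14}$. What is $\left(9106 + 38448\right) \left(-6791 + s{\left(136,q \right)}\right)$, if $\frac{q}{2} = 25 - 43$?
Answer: $- \frac{153836024927}{476} \approx -3.2318 \cdot 10^{8}$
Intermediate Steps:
$q = -36$ ($q = 2 \left(25 - 43\right) = 2 \left(-18\right) = -36$)
$s{\left(R,j \right)} = - \frac{39}{7} + \frac{55}{R}$ ($s{\left(R,j \right)} = \frac{55}{R} - \frac{39}{7} = - \frac{39}{7} + \frac{55}{R}$)
$\left(9106 + 38448\right) \left(-6791 + s{\left(136,q \right)}\right) = \left(9106 + 38448\right) \left(-6791 - \left(\frac{39}{7} - \frac{55}{136}\right)\right) = 47554 \left(-6791 + \left(- \frac{39}{7} + 55 \cdot \frac{1}{136}\right)\right) = 47554 \left(-6791 + \left(- \frac{39}{7} + \frac{55}{136}\right)\right) = 47554 \left(-6791 - \frac{4919}{952}\right) = 47554 \left(- \frac{6469951}{952}\right) = - \frac{153836024927}{476}$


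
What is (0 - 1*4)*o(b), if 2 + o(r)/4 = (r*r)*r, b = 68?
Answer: -5030880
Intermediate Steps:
o(r) = -8 + 4*r³ (o(r) = -8 + 4*((r*r)*r) = -8 + 4*(r²*r) = -8 + 4*r³)
(0 - 1*4)*o(b) = (0 - 1*4)*(-8 + 4*68³) = (0 - 4)*(-8 + 4*314432) = -4*(-8 + 1257728) = -4*1257720 = -5030880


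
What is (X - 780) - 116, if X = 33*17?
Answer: -335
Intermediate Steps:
X = 561
(X - 780) - 116 = (561 - 780) - 116 = -219 - 116 = -335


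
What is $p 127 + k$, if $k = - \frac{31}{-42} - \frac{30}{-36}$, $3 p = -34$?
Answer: $- \frac{30193}{21} \approx -1437.8$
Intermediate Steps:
$p = - \frac{34}{3}$ ($p = \frac{1}{3} \left(-34\right) = - \frac{34}{3} \approx -11.333$)
$k = \frac{11}{7}$ ($k = \left(-31\right) \left(- \frac{1}{42}\right) - - \frac{5}{6} = \frac{31}{42} + \frac{5}{6} = \frac{11}{7} \approx 1.5714$)
$p 127 + k = \left(- \frac{34}{3}\right) 127 + \frac{11}{7} = - \frac{4318}{3} + \frac{11}{7} = - \frac{30193}{21}$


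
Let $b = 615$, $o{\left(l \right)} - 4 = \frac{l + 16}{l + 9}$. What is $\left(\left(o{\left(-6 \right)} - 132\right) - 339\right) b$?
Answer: $-285155$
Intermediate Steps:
$o{\left(l \right)} = 4 + \frac{16 + l}{9 + l}$ ($o{\left(l \right)} = 4 + \frac{l + 16}{l + 9} = 4 + \frac{16 + l}{9 + l}$)
$\left(\left(o{\left(-6 \right)} - 132\right) - 339\right) b = \left(\left(\frac{52 + 5 \left(-6\right)}{9 - 6} - 132\right) - 339\right) 615 = \left(\left(\frac{52 - 30}{3} - 132\right) - 339\right) 615 = \left(\left(\frac{1}{3} \cdot 22 - 132\right) - 339\right) 615 = \left(\left(\frac{22}{3} - 132\right) - 339\right) 615 = \left(- \frac{374}{3} - 339\right) 615 = \left(- \frac{1391}{3}\right) 615 = -285155$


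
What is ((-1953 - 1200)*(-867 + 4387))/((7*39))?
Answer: -3699520/91 ≈ -40654.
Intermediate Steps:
((-1953 - 1200)*(-867 + 4387))/((7*39)) = -3153*3520/273 = -11098560*1/273 = -3699520/91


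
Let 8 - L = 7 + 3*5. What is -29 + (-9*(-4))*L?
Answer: -533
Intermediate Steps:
L = -14 (L = 8 - (7 + 3*5) = 8 - (7 + 15) = 8 - 1*22 = 8 - 22 = -14)
-29 + (-9*(-4))*L = -29 - 9*(-4)*(-14) = -29 + 36*(-14) = -29 - 504 = -533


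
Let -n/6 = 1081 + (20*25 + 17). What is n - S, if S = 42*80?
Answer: -12948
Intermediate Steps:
S = 3360
n = -9588 (n = -6*(1081 + (20*25 + 17)) = -6*(1081 + (500 + 17)) = -6*(1081 + 517) = -6*1598 = -9588)
n - S = -9588 - 1*3360 = -9588 - 3360 = -12948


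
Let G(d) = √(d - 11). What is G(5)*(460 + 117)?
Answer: 577*I*√6 ≈ 1413.4*I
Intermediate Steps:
G(d) = √(-11 + d)
G(5)*(460 + 117) = √(-11 + 5)*(460 + 117) = √(-6)*577 = (I*√6)*577 = 577*I*√6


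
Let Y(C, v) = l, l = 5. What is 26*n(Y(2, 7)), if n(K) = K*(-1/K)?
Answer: -26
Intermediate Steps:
Y(C, v) = 5
n(K) = -1
26*n(Y(2, 7)) = 26*(-1) = -26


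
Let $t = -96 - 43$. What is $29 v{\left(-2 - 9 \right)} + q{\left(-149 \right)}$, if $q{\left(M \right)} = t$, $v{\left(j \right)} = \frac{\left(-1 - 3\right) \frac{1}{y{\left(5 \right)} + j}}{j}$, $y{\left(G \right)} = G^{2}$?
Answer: $- \frac{10645}{77} \approx -138.25$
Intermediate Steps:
$t = -139$ ($t = -96 - 43 = -139$)
$v{\left(j \right)} = - \frac{4}{j \left(25 + j\right)}$ ($v{\left(j \right)} = \frac{\left(-1 - 3\right) \frac{1}{5^{2} + j}}{j} = \frac{\left(-4\right) \frac{1}{25 + j}}{j} = - \frac{4}{j \left(25 + j\right)}$)
$q{\left(M \right)} = -139$
$29 v{\left(-2 - 9 \right)} + q{\left(-149 \right)} = 29 \left(- \frac{4}{\left(-2 - 9\right) \left(25 - 11\right)}\right) - 139 = 29 \left(- \frac{4}{\left(-11\right) \left(25 - 11\right)}\right) - 139 = 29 \left(\left(-4\right) \left(- \frac{1}{11}\right) \frac{1}{14}\right) - 139 = 29 \cdot \frac{2}{77} - 139 = \frac{58}{77} - 139 = - \frac{10645}{77}$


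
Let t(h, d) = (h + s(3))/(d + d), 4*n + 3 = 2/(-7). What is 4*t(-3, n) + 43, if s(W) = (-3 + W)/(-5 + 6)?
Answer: 1157/23 ≈ 50.304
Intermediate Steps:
s(W) = -3 + W (s(W) = (-3 + W)/1 = (-3 + W)*1 = -3 + W)
n = -23/28 (n = -¾ + (2/(-7))/4 = -¾ + (2*(-⅐))/4 = -¾ + (¼)*(-2/7) = -¾ - 1/14 = -23/28 ≈ -0.82143)
t(h, d) = h/(2*d) (t(h, d) = (h + (-3 + 3))/(d + d) = (h + 0)/((2*d)) = h*(1/(2*d)) = h/(2*d))
4*t(-3, n) + 43 = 4*((½)*(-3)/(-23/28)) + 43 = 4*((½)*(-3)*(-28/23)) + 43 = 4*(42/23) + 43 = 168/23 + 43 = 1157/23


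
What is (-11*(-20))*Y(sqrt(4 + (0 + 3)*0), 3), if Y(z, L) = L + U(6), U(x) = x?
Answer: 1980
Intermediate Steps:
Y(z, L) = 6 + L (Y(z, L) = L + 6 = 6 + L)
(-11*(-20))*Y(sqrt(4 + (0 + 3)*0), 3) = (-11*(-20))*(6 + 3) = 220*9 = 1980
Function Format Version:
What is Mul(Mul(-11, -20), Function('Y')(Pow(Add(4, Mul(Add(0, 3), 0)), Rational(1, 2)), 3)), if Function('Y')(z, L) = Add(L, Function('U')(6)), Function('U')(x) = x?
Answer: 1980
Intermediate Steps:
Function('Y')(z, L) = Add(6, L) (Function('Y')(z, L) = Add(L, 6) = Add(6, L))
Mul(Mul(-11, -20), Function('Y')(Pow(Add(4, Mul(Add(0, 3), 0)), Rational(1, 2)), 3)) = Mul(Mul(-11, -20), Add(6, 3)) = Mul(220, 9) = 1980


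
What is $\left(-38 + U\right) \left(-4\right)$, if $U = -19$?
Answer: $228$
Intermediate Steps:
$\left(-38 + U\right) \left(-4\right) = \left(-38 - 19\right) \left(-4\right) = \left(-57\right) \left(-4\right) = 228$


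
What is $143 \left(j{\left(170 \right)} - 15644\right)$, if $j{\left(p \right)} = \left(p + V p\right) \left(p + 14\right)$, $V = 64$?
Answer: $288510508$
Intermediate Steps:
$j{\left(p \right)} = 65 p \left(14 + p\right)$ ($j{\left(p \right)} = \left(p + 64 p\right) \left(p + 14\right) = 65 p \left(14 + p\right)$)
$143 \left(j{\left(170 \right)} - 15644\right) = 143 \left(65 \cdot 170 \left(14 + 170\right) - 15644\right) = 143 \left(65 \cdot 170 \cdot 184 - 15644\right) = 143 \left(2033200 - 15644\right) = 143 \cdot 2017556 = 288510508$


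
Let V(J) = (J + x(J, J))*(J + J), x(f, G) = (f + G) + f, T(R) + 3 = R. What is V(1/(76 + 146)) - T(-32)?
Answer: 431237/12321 ≈ 35.000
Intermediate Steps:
T(R) = -3 + R
x(f, G) = G + 2*f (x(f, G) = (G + f) + f = G + 2*f)
V(J) = 8*J² (V(J) = (J + (J + 2*J))*(J + J) = (J + 3*J)*(2*J) = (4*J)*(2*J) = 8*J²)
V(1/(76 + 146)) - T(-32) = 8*(1/(76 + 146))² - (-3 - 32) = 8*(1/222)² - 1*(-35) = 8*(1/222)² + 35 = 8*(1/49284) + 35 = 2/12321 + 35 = 431237/12321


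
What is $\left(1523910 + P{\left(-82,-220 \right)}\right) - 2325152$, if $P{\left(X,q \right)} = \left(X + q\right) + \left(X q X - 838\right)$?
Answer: $-2281662$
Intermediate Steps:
$P{\left(X,q \right)} = -838 + X + q + q X^{2}$ ($P{\left(X,q \right)} = \left(X + q\right) + \left(q X^{2} - 838\right) = \left(X + q\right) + \left(-838 + q X^{2}\right) = -838 + X + q + q X^{2}$)
$\left(1523910 + P{\left(-82,-220 \right)}\right) - 2325152 = \left(1523910 - \left(1140 + 1479280\right)\right) - 2325152 = \left(1523910 - 1480420\right) - 2325152 = 43490 - 2325152 = -2281662$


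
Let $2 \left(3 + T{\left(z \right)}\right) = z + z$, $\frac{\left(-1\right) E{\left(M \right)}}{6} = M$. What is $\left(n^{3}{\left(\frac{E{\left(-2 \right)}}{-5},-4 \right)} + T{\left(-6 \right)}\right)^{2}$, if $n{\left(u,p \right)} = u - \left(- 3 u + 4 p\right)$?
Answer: $\frac{1001279449}{15625} \approx 64082.0$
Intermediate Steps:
$E{\left(M \right)} = - 6 M$
$T{\left(z \right)} = -3 + z$ ($T{\left(z \right)} = -3 + \frac{z + z}{2} = -3 + \frac{2 z}{2} = -3 + z$)
$n{\left(u,p \right)} = - 4 p + 4 u$ ($n{\left(u,p \right)} = u - \left(- 3 u + 4 p\right) = - 4 p + 4 u$)
$\left(n^{3}{\left(\frac{E{\left(-2 \right)}}{-5},-4 \right)} + T{\left(-6 \right)}\right)^{2} = \left(\left(\left(-4\right) \left(-4\right) + 4 \frac{\left(-6\right) \left(-2\right)}{-5}\right)^{3} - 9\right)^{2} = \left(\left(16 + 4 \cdot 12 \left(- \frac{1}{5}\right)\right)^{3} - 9\right)^{2} = \left(\left(16 + 4 \left(- \frac{12}{5}\right)\right)^{3} - 9\right)^{2} = \left(\left(16 - \frac{48}{5}\right)^{3} - 9\right)^{2} = \left(\left(\frac{32}{5}\right)^{3} - 9\right)^{2} = \left(\frac{32768}{125} - 9\right)^{2} = \left(\frac{31643}{125}\right)^{2} = \frac{1001279449}{15625}$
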